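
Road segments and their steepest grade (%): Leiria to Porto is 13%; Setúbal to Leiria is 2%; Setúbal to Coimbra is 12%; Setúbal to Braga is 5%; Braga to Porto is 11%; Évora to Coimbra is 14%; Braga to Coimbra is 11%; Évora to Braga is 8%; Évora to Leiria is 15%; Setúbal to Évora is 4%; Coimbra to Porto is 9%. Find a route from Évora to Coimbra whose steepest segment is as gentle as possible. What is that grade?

Comparing a few candidate routes:
Évora → Setúbal → Braga → Porto → Coimbra: max(4, 5, 11, 9) = 11
Évora → Braga → Porto → Coimbra: max(8, 11, 9) = 11
Évora → Braga → Coimbra: max(8, 11) = 11
Évora → Setúbal → Braga → Coimbra: max(4, 5, 11) = 11
Smallest bottleneck: 11%.

11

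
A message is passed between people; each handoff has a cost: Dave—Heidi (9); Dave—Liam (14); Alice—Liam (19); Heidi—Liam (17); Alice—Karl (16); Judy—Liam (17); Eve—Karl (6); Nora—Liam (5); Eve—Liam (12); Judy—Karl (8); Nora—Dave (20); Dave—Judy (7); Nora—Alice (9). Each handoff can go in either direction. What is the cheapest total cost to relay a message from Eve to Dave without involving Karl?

Checking several routes:
Eve - Liam - Dave: 12 + 14 = 26
Eve - Liam - Nora - Dave: 12 + 5 + 20 = 37
Eve - Liam - Judy - Dave: 12 + 17 + 7 = 36
Best route has total 26.

26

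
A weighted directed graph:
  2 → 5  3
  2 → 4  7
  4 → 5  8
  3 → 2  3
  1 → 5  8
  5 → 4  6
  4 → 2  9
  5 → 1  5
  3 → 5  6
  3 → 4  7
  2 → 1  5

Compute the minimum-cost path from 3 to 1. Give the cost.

Some routes from 3 to 1:
3 - 2 - 1: 3 + 5 = 8
3 - 5 - 1: 6 + 5 = 11
3 - 2 - 5 - 1: 3 + 3 + 5 = 11
3 - 4 - 5 - 1: 7 + 8 + 5 = 20
The minimum is 8.

8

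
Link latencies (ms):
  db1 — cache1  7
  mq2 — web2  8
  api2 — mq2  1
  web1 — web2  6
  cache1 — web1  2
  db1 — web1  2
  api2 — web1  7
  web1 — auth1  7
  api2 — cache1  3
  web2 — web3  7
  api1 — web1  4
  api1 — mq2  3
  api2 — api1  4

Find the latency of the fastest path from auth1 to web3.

Comparing a few candidate routes:
auth1-web1-api1-mq2-web2-web3: 7 + 4 + 3 + 8 + 7 = 29
auth1-web1-web2-web3: 7 + 6 + 7 = 20
auth1-web1-cache1-api2-mq2-web2-web3: 7 + 2 + 3 + 1 + 8 + 7 = 28
auth1-web1-api2-mq2-web2-web3: 7 + 7 + 1 + 8 + 7 = 30
auth1-web1-api1-api2-mq2-web2-web3: 7 + 4 + 4 + 1 + 8 + 7 = 31
Shortest: 20 ms.

20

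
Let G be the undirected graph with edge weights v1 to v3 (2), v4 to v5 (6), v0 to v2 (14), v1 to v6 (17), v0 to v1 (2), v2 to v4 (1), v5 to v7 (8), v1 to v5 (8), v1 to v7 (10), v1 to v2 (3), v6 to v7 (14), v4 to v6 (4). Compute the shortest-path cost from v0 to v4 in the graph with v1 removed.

15

Candidate routes:
v0 -> v2 -> v4: 14 + 1 = 15
Best route has total 15.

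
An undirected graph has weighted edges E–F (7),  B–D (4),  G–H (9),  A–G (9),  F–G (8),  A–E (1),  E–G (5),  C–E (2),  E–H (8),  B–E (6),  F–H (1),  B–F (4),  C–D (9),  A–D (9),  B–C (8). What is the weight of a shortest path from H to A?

9

Checking several routes:
H-E-A: 8 + 1 = 9
H-F-E-A: 1 + 7 + 1 = 9
H-F-B-E-A: 1 + 4 + 6 + 1 = 12
Best route has total 9.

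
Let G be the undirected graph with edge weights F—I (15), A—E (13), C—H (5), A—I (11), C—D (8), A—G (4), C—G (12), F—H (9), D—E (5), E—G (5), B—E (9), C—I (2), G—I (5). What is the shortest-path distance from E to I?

Checking several routes:
E-D-C-I: 5 + 8 + 2 = 15
E-G-C-I: 5 + 12 + 2 = 19
E-G-I: 5 + 5 = 10
E-G-A-I: 5 + 4 + 11 = 20
Best route has total 10.

10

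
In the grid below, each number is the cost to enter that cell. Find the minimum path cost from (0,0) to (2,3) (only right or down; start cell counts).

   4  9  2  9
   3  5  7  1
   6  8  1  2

22

Path r0c0 → r1c0 → r1c1 → r1c2 → r1c3 → r2c3: 4 + 3 + 5 + 7 + 1 + 2 = 22.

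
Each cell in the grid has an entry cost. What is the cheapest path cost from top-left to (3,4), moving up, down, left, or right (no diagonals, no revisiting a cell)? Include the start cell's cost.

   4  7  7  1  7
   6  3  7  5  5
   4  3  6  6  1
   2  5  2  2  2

Cheapest: (0,0) (1,0) (1,1) (2,1) (3,1) (3,2) (3,3) (3,4)
  4 + 6 + 3 + 3 + 5 + 2 + 2 + 2 = 27

27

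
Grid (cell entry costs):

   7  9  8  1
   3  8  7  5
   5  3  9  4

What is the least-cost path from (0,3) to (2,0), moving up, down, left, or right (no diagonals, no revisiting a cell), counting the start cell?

27

Cheapest: r0c3 -> r1c3 -> r2c3 -> r2c2 -> r2c1 -> r2c0
  1 + 5 + 4 + 9 + 3 + 5 = 27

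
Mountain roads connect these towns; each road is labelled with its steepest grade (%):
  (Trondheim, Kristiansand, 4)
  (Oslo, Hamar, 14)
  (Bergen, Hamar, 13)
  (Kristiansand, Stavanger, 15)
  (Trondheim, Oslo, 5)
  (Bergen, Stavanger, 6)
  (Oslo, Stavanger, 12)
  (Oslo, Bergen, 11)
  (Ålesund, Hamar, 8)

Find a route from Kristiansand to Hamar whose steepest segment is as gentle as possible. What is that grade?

13

Comparing a few candidate routes:
Kristiansand - Stavanger - Bergen - Hamar: max(15, 6, 13) = 15
Kristiansand - Stavanger - Bergen - Oslo - Hamar: max(15, 6, 11, 14) = 15
Kristiansand - Trondheim - Oslo - Stavanger - Bergen - Hamar: max(4, 5, 12, 6, 13) = 13
Kristiansand - Trondheim - Oslo - Hamar: max(4, 5, 14) = 14
Kristiansand - Trondheim - Oslo - Bergen - Hamar: max(4, 5, 11, 13) = 13
Smallest bottleneck: 13%.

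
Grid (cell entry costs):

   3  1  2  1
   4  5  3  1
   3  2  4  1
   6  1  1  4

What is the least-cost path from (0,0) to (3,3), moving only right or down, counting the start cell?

13

Cheapest: (0,0) -> (0,1) -> (0,2) -> (0,3) -> (1,3) -> (2,3) -> (3,3)
  3 + 1 + 2 + 1 + 1 + 1 + 4 = 13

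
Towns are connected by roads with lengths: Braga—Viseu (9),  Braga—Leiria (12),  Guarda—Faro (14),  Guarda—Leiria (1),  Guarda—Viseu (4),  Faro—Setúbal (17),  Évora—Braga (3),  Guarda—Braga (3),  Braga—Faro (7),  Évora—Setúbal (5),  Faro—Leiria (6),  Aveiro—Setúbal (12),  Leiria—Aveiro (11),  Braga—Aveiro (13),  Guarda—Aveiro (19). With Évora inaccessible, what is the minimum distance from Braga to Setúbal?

24

Checking several routes:
Braga-Aveiro-Setúbal: 13 + 12 = 25
Braga-Faro-Setúbal: 7 + 17 = 24
Braga-Guarda-Leiria-Faro-Setúbal: 3 + 1 + 6 + 17 = 27
Braga-Guarda-Leiria-Aveiro-Setúbal: 3 + 1 + 11 + 12 = 27
Best route has total 24.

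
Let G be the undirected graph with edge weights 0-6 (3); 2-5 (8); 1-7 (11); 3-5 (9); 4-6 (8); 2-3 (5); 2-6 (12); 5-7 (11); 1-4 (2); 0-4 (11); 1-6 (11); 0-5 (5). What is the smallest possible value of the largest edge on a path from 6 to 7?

11

Checking several routes:
6 → 0 → 4 → 1 → 7: max(3, 11, 2, 11) = 11
6 → 0 → 5 → 7: max(3, 5, 11) = 11
6 → 4 → 1 → 7: max(8, 2, 11) = 11
Best route has worst link 11.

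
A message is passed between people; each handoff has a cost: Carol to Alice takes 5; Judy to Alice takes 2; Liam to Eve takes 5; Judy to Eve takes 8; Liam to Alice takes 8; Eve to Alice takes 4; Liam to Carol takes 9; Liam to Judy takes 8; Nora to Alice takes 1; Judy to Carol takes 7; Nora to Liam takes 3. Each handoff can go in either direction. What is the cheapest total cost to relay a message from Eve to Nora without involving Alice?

8

Paths from Eve to Nora avoiding Alice:
Eve-Liam-Nora: 5 + 3 = 8
Eve-Judy-Liam-Nora: 8 + 8 + 3 = 19
Eve-Judy-Carol-Liam-Nora: 8 + 7 + 9 + 3 = 27
Best route has total 8.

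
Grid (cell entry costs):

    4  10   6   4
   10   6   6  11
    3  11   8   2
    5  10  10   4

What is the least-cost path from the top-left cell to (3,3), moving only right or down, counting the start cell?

One optimal route is r0c0 → r0c1 → r0c2 → r1c2 → r2c2 → r2c3 → r3c3.
Its cost is 4 + 10 + 6 + 6 + 8 + 2 + 4 = 40.
(Top row then right column would cost 41.)

40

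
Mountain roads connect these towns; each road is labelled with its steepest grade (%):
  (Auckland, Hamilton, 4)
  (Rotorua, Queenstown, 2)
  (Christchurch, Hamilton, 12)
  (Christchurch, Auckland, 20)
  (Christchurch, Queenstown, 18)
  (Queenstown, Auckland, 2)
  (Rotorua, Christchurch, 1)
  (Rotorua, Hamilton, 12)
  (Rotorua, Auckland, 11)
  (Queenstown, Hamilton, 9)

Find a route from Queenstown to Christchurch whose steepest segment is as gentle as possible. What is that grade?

2

Some routes from Queenstown to Christchurch:
Queenstown → Rotorua → Christchurch: max(2, 1) = 2
Queenstown → Auckland → Rotorua → Christchurch: max(2, 11, 1) = 11
Queenstown → Hamilton → Rotorua → Christchurch: max(9, 12, 1) = 12
Queenstown → Hamilton → Auckland → Rotorua → Christchurch: max(9, 4, 11, 1) = 11
Best route has worst link 2%.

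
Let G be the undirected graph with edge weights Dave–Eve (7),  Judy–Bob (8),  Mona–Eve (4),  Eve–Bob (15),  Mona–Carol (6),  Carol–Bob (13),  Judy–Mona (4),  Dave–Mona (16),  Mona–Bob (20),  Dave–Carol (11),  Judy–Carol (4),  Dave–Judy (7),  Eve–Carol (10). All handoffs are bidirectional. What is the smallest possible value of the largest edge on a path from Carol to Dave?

7

A few of the Carol→Dave routes:
Carol - Mona - Eve - Dave: max(6, 4, 7) = 7
Carol - Mona - Judy - Dave: max(6, 4, 7) = 7
Carol - Judy - Mona - Eve - Dave: max(4, 4, 4, 7) = 7
Smallest bottleneck: 7.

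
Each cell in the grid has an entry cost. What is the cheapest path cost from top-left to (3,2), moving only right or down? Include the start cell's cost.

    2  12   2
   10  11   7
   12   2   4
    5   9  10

Cheapest: r0c0 → r0c1 → r0c2 → r1c2 → r2c2 → r3c2
  2 + 12 + 2 + 7 + 4 + 10 = 37

37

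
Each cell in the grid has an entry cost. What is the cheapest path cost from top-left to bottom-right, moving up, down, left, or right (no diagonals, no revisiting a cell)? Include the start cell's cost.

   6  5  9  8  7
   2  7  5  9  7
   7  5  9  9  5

One optimal route is r0c0 r1c0 r1c1 r1c2 r1c3 r1c4 r2c4.
Its cost is 6 + 2 + 7 + 5 + 9 + 7 + 5 = 41.

41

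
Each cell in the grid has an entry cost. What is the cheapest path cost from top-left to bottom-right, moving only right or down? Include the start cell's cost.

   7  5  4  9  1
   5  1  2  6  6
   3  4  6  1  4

26

Cheapest: (0,0)→(0,1)→(1,1)→(1,2)→(1,3)→(2,3)→(2,4)
  7 + 5 + 1 + 2 + 6 + 1 + 4 = 26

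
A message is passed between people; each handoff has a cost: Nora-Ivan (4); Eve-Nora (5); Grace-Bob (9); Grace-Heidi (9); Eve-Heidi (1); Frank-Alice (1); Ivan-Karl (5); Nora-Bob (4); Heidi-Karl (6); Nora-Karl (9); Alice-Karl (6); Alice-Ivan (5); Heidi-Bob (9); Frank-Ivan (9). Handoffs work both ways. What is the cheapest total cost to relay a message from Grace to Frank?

22

Some routes from Grace to Frank:
Grace→Heidi→Eve→Nora→Ivan→Alice→Frank: 9 + 1 + 5 + 4 + 5 + 1 = 25
Grace→Heidi→Karl→Ivan→Alice→Frank: 9 + 6 + 5 + 5 + 1 = 26
Grace→Bob→Nora→Ivan→Alice→Frank: 9 + 4 + 4 + 5 + 1 = 23
Grace→Heidi→Karl→Alice→Frank: 9 + 6 + 6 + 1 = 22
Shortest: 22.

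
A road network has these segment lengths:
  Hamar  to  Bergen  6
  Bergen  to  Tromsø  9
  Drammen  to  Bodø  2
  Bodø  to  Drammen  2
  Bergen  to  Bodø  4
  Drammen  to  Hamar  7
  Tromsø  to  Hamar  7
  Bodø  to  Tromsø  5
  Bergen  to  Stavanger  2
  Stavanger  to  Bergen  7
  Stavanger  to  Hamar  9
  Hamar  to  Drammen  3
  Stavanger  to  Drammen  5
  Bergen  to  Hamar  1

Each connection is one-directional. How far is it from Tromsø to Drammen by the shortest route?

10

Routes from Tromsø to Drammen:
Tromsø -> Hamar -> Bergen -> Bodø -> Drammen: 7 + 6 + 4 + 2 = 19
Tromsø -> Hamar -> Drammen: 7 + 3 = 10
Tromsø -> Hamar -> Bergen -> Stavanger -> Drammen: 7 + 6 + 2 + 5 = 20
Shortest: 10.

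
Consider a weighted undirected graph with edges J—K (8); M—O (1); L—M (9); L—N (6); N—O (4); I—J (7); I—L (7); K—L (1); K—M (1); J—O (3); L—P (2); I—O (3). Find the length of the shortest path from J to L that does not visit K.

A few of the J→L routes:
J→O→N→L: 3 + 4 + 6 = 13
J→O→I→L: 3 + 3 + 7 = 13
J→O→M→L: 3 + 1 + 9 = 13
Shortest: 13.

13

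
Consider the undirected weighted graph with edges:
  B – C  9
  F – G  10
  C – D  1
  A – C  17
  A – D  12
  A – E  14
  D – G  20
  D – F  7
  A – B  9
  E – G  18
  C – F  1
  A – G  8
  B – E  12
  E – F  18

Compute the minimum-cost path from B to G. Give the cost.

A few of the B→G routes:
B→C→F→G: 9 + 1 + 10 = 20
B→A→G: 9 + 8 = 17
B→C→D→F→G: 9 + 1 + 7 + 10 = 27
Best route has total 17.

17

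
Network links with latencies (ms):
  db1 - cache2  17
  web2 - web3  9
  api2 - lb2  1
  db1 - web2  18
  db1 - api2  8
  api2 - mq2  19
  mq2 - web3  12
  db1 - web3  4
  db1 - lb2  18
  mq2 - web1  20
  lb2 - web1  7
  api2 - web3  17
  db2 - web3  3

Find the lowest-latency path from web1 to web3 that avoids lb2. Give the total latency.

32

Candidate routes:
web1 - mq2 - web3: 20 + 12 = 32
web1 - mq2 - api2 - db1 - web3: 20 + 19 + 8 + 4 = 51
web1 - mq2 - api2 - db1 - web2 - web3: 20 + 19 + 8 + 18 + 9 = 74
web1 - mq2 - api2 - web3: 20 + 19 + 17 = 56
The minimum is 32 ms.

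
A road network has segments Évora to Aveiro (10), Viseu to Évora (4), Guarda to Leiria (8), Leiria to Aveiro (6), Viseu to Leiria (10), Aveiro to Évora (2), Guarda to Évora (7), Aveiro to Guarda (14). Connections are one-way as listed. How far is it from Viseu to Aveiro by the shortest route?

14

Routes from Viseu to Aveiro:
Viseu→Leiria→Aveiro: 10 + 6 = 16
Viseu→Évora→Aveiro: 4 + 10 = 14
Best route has total 14 km.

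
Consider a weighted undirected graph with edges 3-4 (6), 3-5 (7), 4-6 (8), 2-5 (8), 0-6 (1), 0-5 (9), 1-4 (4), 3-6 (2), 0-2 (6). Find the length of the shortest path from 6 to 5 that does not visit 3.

Candidate routes:
6 → 0 → 2 → 5: 1 + 6 + 8 = 15
6 → 0 → 5: 1 + 9 = 10
Best route has total 10.

10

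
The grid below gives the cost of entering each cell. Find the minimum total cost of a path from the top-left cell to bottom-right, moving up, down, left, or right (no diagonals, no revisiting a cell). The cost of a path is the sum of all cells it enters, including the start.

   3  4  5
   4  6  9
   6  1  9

Path (0,0) → (0,1) → (1,1) → (2,1) → (2,2): 3 + 4 + 6 + 1 + 9 = 23.

23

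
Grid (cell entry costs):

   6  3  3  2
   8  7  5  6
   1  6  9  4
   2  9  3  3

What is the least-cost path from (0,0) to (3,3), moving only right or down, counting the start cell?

Path r0c0 -> r0c1 -> r0c2 -> r0c3 -> r1c3 -> r2c3 -> r3c3: 6 + 3 + 3 + 2 + 6 + 4 + 3 = 27.

27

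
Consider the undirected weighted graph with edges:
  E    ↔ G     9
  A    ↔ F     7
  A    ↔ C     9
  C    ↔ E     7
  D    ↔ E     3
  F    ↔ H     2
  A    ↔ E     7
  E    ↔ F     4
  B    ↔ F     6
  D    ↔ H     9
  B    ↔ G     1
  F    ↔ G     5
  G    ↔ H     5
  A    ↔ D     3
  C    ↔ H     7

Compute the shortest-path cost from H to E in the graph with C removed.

Comparing a few candidate routes:
H→G→F→E: 5 + 5 + 4 = 14
H→D→E: 9 + 3 = 12
H→F→E: 2 + 4 = 6
Shortest: 6.

6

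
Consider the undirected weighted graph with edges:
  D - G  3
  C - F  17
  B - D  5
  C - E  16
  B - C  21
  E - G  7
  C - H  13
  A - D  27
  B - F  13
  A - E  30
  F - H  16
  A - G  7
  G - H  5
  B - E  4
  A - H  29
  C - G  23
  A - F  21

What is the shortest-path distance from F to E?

Some routes from F to E:
F - H - G - E: 16 + 5 + 7 = 28
F - B - E: 13 + 4 = 17
F - C - E: 17 + 16 = 33
F - B - D - G - E: 13 + 5 + 3 + 7 = 28
Shortest: 17.

17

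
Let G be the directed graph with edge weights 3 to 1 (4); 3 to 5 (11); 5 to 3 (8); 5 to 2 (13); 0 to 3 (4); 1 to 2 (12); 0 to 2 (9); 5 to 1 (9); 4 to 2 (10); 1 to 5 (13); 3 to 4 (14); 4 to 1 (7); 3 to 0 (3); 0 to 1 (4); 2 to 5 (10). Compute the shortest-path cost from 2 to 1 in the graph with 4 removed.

Candidate routes:
2→5→3→0→1: 10 + 8 + 3 + 4 = 25
2→5→1: 10 + 9 = 19
2→5→3→1: 10 + 8 + 4 = 22
Best route has total 19.

19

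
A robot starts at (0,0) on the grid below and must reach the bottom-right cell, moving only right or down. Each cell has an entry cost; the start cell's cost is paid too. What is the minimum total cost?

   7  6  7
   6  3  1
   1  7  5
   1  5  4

24

One optimal route is r0c0→r1c0→r2c0→r3c0→r3c1→r3c2.
Its cost is 7 + 6 + 1 + 1 + 5 + 4 = 24.
(Top row then right column would cost 30.)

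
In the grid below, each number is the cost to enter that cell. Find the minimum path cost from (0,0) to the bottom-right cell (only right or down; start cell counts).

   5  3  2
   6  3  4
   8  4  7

21

Path [0,0] -> [0,1] -> [0,2] -> [1,2] -> [2,2]: 5 + 3 + 2 + 4 + 7 = 21.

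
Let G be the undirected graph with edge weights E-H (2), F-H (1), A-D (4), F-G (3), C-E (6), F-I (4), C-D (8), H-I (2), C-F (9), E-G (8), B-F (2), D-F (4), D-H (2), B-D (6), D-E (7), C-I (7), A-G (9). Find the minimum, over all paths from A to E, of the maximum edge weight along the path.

A few of the A→E routes:
A -> D -> B -> F -> H -> E: max(4, 6, 2, 1, 2) = 6
A -> D -> F -> H -> E: max(4, 4, 1, 2) = 4
A -> D -> F -> I -> H -> E: max(4, 4, 4, 2, 2) = 4
A -> D -> H -> E: max(4, 2, 2) = 4
Smallest bottleneck: 4.

4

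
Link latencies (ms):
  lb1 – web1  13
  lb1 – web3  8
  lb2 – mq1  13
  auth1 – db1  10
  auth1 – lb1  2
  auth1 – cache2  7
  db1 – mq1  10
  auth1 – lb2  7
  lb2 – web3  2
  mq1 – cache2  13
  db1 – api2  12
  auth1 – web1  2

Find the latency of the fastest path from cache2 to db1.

A few of the cache2→db1 routes:
cache2 → mq1 → db1: 13 + 10 = 23
cache2 → auth1 → lb1 → web3 → lb2 → mq1 → db1: 7 + 2 + 8 + 2 + 13 + 10 = 42
cache2 → auth1 → lb2 → mq1 → db1: 7 + 7 + 13 + 10 = 37
cache2 → auth1 → db1: 7 + 10 = 17
The minimum is 17 ms.

17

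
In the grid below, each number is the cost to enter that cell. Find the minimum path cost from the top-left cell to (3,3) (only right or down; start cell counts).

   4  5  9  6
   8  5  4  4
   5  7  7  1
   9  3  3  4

Best path: (0,0) -> (0,1) -> (1,1) -> (1,2) -> (1,3) -> (2,3) -> (3,3)
Cost: 4 + 5 + 5 + 4 + 4 + 1 + 4 = 27
For comparison, the top-then-right route costs 33.

27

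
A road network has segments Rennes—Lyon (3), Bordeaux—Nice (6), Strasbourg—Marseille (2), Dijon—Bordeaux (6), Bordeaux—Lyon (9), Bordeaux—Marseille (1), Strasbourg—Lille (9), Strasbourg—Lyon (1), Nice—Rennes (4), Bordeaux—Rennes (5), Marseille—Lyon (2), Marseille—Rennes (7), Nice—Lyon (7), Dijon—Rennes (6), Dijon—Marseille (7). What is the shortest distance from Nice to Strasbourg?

Comparing a few candidate routes:
Nice→Bordeaux→Marseille→Strasbourg: 6 + 1 + 2 = 9
Nice→Lyon→Marseille→Strasbourg: 7 + 2 + 2 = 11
Nice→Bordeaux→Marseille→Lyon→Strasbourg: 6 + 1 + 2 + 1 = 10
Nice→Rennes→Lyon→Strasbourg: 4 + 3 + 1 = 8
Nice→Lyon→Strasbourg: 7 + 1 = 8
The minimum is 8 km.

8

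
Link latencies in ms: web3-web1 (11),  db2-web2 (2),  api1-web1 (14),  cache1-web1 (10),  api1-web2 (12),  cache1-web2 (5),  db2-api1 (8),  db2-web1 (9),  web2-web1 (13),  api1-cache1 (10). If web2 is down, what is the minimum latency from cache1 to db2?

Paths from cache1 to db2 avoiding web2:
cache1 - api1 - db2: 10 + 8 = 18
cache1 - web1 - db2: 10 + 9 = 19
cache1 - api1 - web1 - db2: 10 + 14 + 9 = 33
cache1 - web1 - api1 - db2: 10 + 14 + 8 = 32
Best route has total 18 ms.

18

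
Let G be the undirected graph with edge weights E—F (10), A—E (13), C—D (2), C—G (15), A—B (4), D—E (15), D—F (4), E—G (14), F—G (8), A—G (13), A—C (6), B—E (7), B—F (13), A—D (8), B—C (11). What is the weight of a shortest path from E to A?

11

A few of the E→A routes:
E - F - D - A: 10 + 4 + 8 = 22
E - D - A: 15 + 8 = 23
E - D - C - A: 15 + 2 + 6 = 23
E - A: 13
E - F - D - C - A: 10 + 4 + 2 + 6 = 22
E - B - A: 7 + 4 = 11
The minimum is 11.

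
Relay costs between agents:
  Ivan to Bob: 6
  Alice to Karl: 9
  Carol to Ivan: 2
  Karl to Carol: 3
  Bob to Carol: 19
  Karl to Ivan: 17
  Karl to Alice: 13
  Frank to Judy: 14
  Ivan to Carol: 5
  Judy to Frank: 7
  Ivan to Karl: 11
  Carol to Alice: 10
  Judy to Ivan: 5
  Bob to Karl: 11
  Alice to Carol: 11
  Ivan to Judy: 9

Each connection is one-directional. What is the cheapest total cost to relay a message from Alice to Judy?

22

Candidate routes:
Alice -> Carol -> Ivan -> Judy: 11 + 2 + 9 = 22
Alice -> Karl -> Carol -> Ivan -> Judy: 9 + 3 + 2 + 9 = 23
Alice -> Karl -> Ivan -> Judy: 9 + 17 + 9 = 35
The minimum is 22.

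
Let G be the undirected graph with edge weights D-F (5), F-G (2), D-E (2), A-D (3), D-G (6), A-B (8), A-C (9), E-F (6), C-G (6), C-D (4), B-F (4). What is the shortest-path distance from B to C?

Checking several routes:
B -> F -> D -> C: 4 + 5 + 4 = 13
B -> F -> E -> D -> C: 4 + 6 + 2 + 4 = 16
B -> F -> G -> C: 4 + 2 + 6 = 12
B -> A -> D -> C: 8 + 3 + 4 = 15
Best route has total 12.

12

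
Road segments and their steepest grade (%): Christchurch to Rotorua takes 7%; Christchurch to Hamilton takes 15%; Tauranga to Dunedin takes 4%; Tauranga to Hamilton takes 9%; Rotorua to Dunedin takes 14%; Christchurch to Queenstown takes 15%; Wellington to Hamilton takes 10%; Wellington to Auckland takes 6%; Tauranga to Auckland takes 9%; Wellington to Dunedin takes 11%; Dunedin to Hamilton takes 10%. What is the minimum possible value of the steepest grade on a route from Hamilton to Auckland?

9

Comparing a few candidate routes:
Hamilton - Tauranga - Auckland: max(9, 9) = 9
Hamilton - Dunedin - Tauranga - Auckland: max(10, 4, 9) = 10
Hamilton - Wellington - Auckland: max(10, 6) = 10
Smallest bottleneck: 9%.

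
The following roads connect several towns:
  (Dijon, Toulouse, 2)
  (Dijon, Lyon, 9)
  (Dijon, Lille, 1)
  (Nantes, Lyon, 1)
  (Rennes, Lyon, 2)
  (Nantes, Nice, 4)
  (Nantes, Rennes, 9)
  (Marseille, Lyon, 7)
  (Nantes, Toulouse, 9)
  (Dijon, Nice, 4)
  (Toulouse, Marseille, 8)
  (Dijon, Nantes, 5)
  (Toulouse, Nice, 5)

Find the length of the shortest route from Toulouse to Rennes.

Some routes from Toulouse to Rennes:
Toulouse → Dijon → Nantes → Lyon → Rennes: 2 + 5 + 1 + 2 = 10
Toulouse → Nice → Nantes → Lyon → Rennes: 5 + 4 + 1 + 2 = 12
Toulouse → Dijon → Lyon → Rennes: 2 + 9 + 2 = 13
Toulouse → Nantes → Lyon → Rennes: 9 + 1 + 2 = 12
Shortest: 10.

10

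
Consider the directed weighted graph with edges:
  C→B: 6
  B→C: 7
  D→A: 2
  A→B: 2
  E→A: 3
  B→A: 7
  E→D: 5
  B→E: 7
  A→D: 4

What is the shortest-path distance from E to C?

12

Routes from E to C:
E - D - A - B - C: 5 + 2 + 2 + 7 = 16
E - A - B - C: 3 + 2 + 7 = 12
The minimum is 12.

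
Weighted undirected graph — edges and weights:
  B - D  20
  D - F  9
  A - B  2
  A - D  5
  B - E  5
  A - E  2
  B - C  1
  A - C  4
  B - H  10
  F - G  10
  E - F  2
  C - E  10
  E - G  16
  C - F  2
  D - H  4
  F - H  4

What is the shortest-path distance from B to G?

Checking several routes:
B → C → F → G: 1 + 2 + 10 = 13
B → A → E → G: 2 + 2 + 16 = 20
B → A → C → F → G: 2 + 4 + 2 + 10 = 18
B → C → A → E → F → G: 1 + 4 + 2 + 2 + 10 = 19
B → A → E → F → G: 2 + 2 + 2 + 10 = 16
B → E → F → G: 5 + 2 + 10 = 17
The minimum is 13.

13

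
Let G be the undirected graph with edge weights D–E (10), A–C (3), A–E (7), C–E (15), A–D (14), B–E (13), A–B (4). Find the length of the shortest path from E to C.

Checking several routes:
E - B - A - C: 13 + 4 + 3 = 20
E - A - C: 7 + 3 = 10
E - C: 15
Best route has total 10.

10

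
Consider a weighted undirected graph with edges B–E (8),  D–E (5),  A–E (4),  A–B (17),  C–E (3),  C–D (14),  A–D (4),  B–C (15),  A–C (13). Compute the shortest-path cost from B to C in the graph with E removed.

15

Routes from B to C avoiding E:
B→C: 15
B→A→D→C: 17 + 4 + 14 = 35
B→A→C: 17 + 13 = 30
Shortest: 15.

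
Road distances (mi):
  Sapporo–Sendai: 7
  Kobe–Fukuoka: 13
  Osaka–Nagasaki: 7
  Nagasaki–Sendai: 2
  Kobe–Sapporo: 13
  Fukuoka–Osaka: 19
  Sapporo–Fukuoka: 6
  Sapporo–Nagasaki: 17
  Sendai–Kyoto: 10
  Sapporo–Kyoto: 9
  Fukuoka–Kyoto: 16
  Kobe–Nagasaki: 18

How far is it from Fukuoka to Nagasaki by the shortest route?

Some routes from Fukuoka to Nagasaki:
Fukuoka → Kyoto → Sendai → Nagasaki: 16 + 10 + 2 = 28
Fukuoka → Osaka → Nagasaki: 19 + 7 = 26
Fukuoka → Sapporo → Nagasaki: 6 + 17 = 23
Fukuoka → Kobe → Nagasaki: 13 + 18 = 31
Fukuoka → Sapporo → Kyoto → Sendai → Nagasaki: 6 + 9 + 10 + 2 = 27
Fukuoka → Sapporo → Sendai → Nagasaki: 6 + 7 + 2 = 15
Shortest: 15 mi.

15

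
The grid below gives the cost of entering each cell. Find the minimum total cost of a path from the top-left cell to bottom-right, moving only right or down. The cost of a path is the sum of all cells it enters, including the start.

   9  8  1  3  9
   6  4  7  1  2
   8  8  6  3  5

29

Take r0c0 → r0c1 → r0c2 → r0c3 → r1c3 → r1c4 → r2c4 for a total of 9 + 8 + 1 + 3 + 1 + 2 + 5 = 29.
For comparison, the top-then-right route costs 37.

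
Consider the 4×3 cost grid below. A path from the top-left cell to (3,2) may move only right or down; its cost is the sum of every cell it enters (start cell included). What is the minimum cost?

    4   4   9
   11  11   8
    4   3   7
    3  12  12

41

Take [0,0]→[0,1]→[1,1]→[2,1]→[2,2]→[3,2] for a total of 4 + 4 + 11 + 3 + 7 + 12 = 41.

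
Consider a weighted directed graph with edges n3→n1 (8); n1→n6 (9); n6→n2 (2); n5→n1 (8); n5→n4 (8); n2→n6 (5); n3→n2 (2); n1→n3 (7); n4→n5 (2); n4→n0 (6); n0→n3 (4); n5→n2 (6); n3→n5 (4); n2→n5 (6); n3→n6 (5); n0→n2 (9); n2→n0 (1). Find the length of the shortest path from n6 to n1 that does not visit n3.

16

Paths from n6 to n1 avoiding n3:
n6-n2-n5-n1: 2 + 6 + 8 = 16
Shortest: 16.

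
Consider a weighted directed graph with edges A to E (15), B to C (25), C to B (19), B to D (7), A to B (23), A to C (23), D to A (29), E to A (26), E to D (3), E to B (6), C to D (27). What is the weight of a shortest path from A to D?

A few of the A→D routes:
A → C → B → D: 23 + 19 + 7 = 49
A → B → D: 23 + 7 = 30
A → E → B → D: 15 + 6 + 7 = 28
A → E → B → C → D: 15 + 6 + 25 + 27 = 73
A → E → D: 15 + 3 = 18
A → C → D: 23 + 27 = 50
Best route has total 18.

18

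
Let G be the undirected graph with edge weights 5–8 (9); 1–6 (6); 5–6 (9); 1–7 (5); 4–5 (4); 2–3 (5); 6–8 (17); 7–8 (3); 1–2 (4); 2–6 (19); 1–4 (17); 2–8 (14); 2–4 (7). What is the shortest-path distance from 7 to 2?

9

A few of the 7→2 routes:
7-1-4-2: 5 + 17 + 7 = 29
7-8-2: 3 + 14 = 17
7-1-2: 5 + 4 = 9
7-8-5-4-2: 3 + 9 + 4 + 7 = 23
7-1-6-2: 5 + 6 + 19 = 30
The minimum is 9.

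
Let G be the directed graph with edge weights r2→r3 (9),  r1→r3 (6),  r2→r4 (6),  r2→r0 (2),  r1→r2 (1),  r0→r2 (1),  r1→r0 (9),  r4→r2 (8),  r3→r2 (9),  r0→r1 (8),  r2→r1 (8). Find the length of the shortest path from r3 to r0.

11

Routes from r3 to r0:
r3 -> r2 -> r0: 9 + 2 = 11
r3 -> r2 -> r1 -> r0: 9 + 8 + 9 = 26
Shortest: 11.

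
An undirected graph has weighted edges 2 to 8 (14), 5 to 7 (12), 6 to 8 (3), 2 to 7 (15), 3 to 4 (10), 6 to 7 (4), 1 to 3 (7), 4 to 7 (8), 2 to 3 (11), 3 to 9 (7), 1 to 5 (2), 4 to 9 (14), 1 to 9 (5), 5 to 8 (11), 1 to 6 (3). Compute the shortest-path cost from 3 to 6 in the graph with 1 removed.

22

A few of the 3→6 routes:
3 - 2 - 7 - 6: 11 + 15 + 4 = 30
3 - 2 - 8 - 6: 11 + 14 + 3 = 28
3 - 9 - 4 - 7 - 6: 7 + 14 + 8 + 4 = 33
3 - 4 - 7 - 6: 10 + 8 + 4 = 22
The minimum is 22.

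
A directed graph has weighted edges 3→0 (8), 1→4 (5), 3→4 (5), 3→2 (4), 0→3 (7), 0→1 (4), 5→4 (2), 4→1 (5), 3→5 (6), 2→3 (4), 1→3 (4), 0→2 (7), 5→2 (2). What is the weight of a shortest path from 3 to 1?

10

Routes from 3 to 1:
3→4→1: 5 + 5 = 10
3→0→1: 8 + 4 = 12
3→5→4→1: 6 + 2 + 5 = 13
The minimum is 10.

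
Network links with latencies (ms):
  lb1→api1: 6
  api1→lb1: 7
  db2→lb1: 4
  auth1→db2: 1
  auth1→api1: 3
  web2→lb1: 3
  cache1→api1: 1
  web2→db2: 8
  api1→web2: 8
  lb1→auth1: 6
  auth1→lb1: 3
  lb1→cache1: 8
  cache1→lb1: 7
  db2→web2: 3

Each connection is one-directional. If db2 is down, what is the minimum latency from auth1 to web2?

Candidate routes:
auth1→lb1→api1→web2: 3 + 6 + 8 = 17
auth1→api1→web2: 3 + 8 = 11
auth1→lb1→cache1→api1→web2: 3 + 8 + 1 + 8 = 20
Best route has total 11 ms.

11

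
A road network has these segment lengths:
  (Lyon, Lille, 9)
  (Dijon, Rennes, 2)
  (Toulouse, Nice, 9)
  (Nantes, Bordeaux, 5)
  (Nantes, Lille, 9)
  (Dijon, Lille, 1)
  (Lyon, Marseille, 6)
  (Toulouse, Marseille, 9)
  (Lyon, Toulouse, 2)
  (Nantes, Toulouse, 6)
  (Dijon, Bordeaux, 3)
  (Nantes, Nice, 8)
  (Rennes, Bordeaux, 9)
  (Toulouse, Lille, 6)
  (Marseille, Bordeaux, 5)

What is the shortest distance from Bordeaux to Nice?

13

Some routes from Bordeaux to Nice:
Bordeaux-Nantes-Toulouse-Nice: 5 + 6 + 9 = 20
Bordeaux-Marseille-Toulouse-Nice: 5 + 9 + 9 = 23
Bordeaux-Dijon-Lille-Nantes-Nice: 3 + 1 + 9 + 8 = 21
Bordeaux-Nantes-Nice: 5 + 8 = 13
Bordeaux-Marseille-Lyon-Toulouse-Nice: 5 + 6 + 2 + 9 = 22
Bordeaux-Dijon-Lille-Toulouse-Nice: 3 + 1 + 6 + 9 = 19
Best route has total 13.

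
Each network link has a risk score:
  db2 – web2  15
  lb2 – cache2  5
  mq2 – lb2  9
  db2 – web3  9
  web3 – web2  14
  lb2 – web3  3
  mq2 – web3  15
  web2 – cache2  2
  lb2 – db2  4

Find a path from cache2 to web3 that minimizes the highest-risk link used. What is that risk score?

5

Some routes from cache2 to web3:
cache2-web2-web3: max(2, 14) = 14
cache2-lb2-db2-web3: max(5, 4, 9) = 9
cache2-lb2-web3: max(5, 3) = 5
The minimum achievable maximum is 5.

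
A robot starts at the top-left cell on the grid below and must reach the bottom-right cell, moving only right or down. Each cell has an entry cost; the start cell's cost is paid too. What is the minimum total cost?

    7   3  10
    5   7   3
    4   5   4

Best path: [0,0] [0,1] [1,1] [1,2] [2,2]
Cost: 7 + 3 + 7 + 3 + 4 = 24
(Top row then right column would cost 27.)

24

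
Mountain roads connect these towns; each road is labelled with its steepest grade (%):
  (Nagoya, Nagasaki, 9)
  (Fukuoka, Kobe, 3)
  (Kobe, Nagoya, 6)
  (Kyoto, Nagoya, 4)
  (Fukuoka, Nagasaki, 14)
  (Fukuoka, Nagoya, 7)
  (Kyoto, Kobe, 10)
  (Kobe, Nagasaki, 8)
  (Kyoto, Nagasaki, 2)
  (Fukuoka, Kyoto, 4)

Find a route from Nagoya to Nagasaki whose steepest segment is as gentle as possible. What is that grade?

4

A few of the Nagoya→Nagasaki routes:
Nagoya-Kyoto-Nagasaki: max(4, 2) = 4
Nagoya-Fukuoka-Kyoto-Nagasaki: max(7, 4, 2) = 7
Nagoya-Kobe-Nagasaki: max(6, 8) = 8
Nagoya-Kobe-Fukuoka-Kyoto-Nagasaki: max(6, 3, 4, 2) = 6
Nagoya-Fukuoka-Kobe-Nagasaki: max(7, 3, 8) = 8
Smallest bottleneck: 4%.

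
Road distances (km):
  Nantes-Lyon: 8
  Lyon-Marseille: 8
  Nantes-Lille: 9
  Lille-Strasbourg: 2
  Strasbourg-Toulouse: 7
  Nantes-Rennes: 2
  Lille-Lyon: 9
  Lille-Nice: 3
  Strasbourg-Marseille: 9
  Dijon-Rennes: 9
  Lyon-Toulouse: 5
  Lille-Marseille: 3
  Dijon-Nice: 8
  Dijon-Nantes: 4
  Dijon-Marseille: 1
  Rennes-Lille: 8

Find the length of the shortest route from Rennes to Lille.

8

A few of the Rennes→Lille routes:
Rennes → Lille: 8
Rennes → Nantes → Dijon → Marseille → Lille: 2 + 4 + 1 + 3 = 10
Rennes → Nantes → Lille: 2 + 9 = 11
Best route has total 8 km.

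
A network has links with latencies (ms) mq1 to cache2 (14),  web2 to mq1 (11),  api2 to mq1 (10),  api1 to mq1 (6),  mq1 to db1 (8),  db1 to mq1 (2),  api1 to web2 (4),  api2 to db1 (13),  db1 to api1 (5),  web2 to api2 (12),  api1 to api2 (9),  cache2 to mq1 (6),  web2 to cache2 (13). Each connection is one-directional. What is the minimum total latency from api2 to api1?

18

Routes from api2 to api1:
api2 - db1 - api1: 13 + 5 = 18
api2 - mq1 - db1 - api1: 10 + 8 + 5 = 23
The minimum is 18 ms.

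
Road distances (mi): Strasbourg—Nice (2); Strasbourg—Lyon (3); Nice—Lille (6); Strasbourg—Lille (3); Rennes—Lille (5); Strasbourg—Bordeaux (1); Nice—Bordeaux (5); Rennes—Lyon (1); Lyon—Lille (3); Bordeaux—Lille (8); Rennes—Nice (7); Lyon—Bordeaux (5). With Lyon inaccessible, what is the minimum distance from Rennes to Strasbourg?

Checking several routes:
Rennes - Lille - Strasbourg: 5 + 3 = 8
Rennes - Nice - Strasbourg: 7 + 2 = 9
Rennes - Lille - Nice - Strasbourg: 5 + 6 + 2 = 13
The minimum is 8 mi.

8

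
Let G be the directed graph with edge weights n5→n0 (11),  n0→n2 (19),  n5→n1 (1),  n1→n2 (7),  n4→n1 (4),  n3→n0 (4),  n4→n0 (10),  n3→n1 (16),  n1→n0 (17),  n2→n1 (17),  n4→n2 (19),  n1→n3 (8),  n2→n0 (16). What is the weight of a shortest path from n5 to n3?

9

Candidate routes:
n5 -> n1 -> n3: 1 + 8 = 9
n5 -> n0 -> n2 -> n1 -> n3: 11 + 19 + 17 + 8 = 55
Best route has total 9.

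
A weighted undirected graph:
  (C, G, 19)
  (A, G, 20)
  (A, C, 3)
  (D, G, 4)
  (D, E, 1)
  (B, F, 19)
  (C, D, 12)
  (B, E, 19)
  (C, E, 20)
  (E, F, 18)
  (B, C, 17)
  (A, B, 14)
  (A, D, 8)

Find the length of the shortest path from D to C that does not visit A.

12

Routes from D to C avoiding A:
D - E - B - C: 1 + 19 + 17 = 37
D - G - C: 4 + 19 = 23
D - E - C: 1 + 20 = 21
D - C: 12
D - E - F - B - C: 1 + 18 + 19 + 17 = 55
Shortest: 12.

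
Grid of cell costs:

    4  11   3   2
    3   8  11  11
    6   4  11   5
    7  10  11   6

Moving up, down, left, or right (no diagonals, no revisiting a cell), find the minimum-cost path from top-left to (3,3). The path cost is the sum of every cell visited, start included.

Best path: [0,0] → [1,0] → [2,0] → [2,1] → [2,2] → [2,3] → [3,3]
Cost: 4 + 3 + 6 + 4 + 11 + 5 + 6 = 39

39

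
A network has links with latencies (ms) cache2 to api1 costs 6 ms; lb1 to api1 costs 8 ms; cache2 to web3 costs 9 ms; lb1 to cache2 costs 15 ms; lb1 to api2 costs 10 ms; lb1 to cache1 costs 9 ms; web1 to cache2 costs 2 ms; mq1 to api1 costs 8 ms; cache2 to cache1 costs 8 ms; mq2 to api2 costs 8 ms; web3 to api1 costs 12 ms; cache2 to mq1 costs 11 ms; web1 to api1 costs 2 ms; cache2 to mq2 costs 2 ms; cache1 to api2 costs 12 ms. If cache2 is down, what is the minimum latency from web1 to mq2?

Paths from web1 to mq2 avoiding cache2:
web1 → api1 → lb1 → cache1 → api2 → mq2: 2 + 8 + 9 + 12 + 8 = 39
web1 → api1 → lb1 → api2 → mq2: 2 + 8 + 10 + 8 = 28
Shortest: 28 ms.

28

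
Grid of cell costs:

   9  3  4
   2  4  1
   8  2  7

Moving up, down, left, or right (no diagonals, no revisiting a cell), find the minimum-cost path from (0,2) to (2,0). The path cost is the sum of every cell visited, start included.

Path [0,2] → [1,2] → [1,1] → [1,0] → [2,0]: 4 + 1 + 4 + 2 + 8 = 19.

19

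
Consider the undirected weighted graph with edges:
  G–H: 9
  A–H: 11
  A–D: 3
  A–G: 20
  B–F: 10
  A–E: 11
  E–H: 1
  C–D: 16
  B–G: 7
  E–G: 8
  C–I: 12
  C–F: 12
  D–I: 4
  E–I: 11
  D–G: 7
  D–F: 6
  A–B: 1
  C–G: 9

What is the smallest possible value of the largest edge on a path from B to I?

Checking several routes:
B → G → D → I: max(7, 7, 4) = 7
B → F → D → I: max(10, 6, 4) = 10
B → A → D → I: max(1, 3, 4) = 4
B → F → D → A → E → I: max(10, 6, 3, 11, 11) = 11
Smallest bottleneck: 4.

4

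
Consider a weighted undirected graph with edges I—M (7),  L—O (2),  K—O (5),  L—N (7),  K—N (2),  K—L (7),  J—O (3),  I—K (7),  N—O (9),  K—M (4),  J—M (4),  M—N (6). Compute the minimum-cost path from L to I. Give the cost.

Comparing a few candidate routes:
L -> O -> K -> I: 2 + 5 + 7 = 14
L -> N -> K -> I: 7 + 2 + 7 = 16
L -> O -> J -> M -> I: 2 + 3 + 4 + 7 = 16
L -> K -> I: 7 + 7 = 14
Best route has total 14.

14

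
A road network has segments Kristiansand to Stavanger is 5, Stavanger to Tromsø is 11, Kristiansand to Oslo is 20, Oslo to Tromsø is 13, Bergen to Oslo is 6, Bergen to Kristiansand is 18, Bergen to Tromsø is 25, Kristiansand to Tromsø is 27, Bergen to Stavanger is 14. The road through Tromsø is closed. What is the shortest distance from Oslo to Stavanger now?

20

Paths from Oslo to Stavanger avoiding Tromsø:
Oslo→Kristiansand→Stavanger: 20 + 5 = 25
Oslo→Kristiansand→Bergen→Stavanger: 20 + 18 + 14 = 52
Oslo→Bergen→Kristiansand→Stavanger: 6 + 18 + 5 = 29
Oslo→Bergen→Stavanger: 6 + 14 = 20
Shortest: 20.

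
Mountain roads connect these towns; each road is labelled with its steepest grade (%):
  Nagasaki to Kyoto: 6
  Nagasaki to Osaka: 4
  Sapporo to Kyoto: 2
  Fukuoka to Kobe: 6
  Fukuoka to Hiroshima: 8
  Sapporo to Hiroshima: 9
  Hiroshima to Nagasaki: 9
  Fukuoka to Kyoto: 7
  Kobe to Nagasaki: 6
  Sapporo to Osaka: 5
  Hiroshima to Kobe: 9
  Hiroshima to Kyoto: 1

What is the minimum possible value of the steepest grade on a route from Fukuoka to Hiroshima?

6

Some routes from Fukuoka to Hiroshima:
Fukuoka→Hiroshima: max(8) = 8
Fukuoka→Kyoto→Hiroshima: max(7, 1) = 7
Fukuoka→Kobe→Nagasaki→Kyoto→Hiroshima: max(6, 6, 6, 1) = 6
Fukuoka→Kobe→Nagasaki→Osaka→Sapporo→Kyoto→Hiroshima: max(6, 6, 4, 5, 2, 1) = 6
Fukuoka→Kobe→Nagasaki→Hiroshima: max(6, 6, 9) = 9
Best route has worst link 6%.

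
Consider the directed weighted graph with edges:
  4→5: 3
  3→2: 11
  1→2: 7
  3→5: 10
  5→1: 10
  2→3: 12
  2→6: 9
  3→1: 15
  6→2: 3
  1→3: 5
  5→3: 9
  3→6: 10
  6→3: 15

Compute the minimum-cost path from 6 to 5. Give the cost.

25

Candidate routes:
6 -> 3 -> 5: 15 + 10 = 25
6 -> 2 -> 3 -> 5: 3 + 12 + 10 = 25
The minimum is 25.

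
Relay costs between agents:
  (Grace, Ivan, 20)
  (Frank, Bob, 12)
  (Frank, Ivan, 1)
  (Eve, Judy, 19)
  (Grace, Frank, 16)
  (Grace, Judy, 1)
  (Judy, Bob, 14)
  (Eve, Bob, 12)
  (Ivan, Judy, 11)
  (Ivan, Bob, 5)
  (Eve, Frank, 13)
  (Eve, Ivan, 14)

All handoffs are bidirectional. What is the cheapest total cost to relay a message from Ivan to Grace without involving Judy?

Checking several routes:
Ivan → Bob → Frank → Grace: 5 + 12 + 16 = 33
Ivan → Frank → Grace: 1 + 16 = 17
Ivan → Grace: 20
Shortest: 17.

17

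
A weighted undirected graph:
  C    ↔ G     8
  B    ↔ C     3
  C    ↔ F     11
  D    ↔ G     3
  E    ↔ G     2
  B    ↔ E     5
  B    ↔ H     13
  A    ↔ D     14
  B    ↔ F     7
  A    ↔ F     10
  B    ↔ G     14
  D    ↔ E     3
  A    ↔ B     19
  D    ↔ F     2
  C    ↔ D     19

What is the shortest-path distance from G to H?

Comparing a few candidate routes:
G - E - B - H: 2 + 5 + 13 = 20
G - D - E - B - H: 3 + 3 + 5 + 13 = 24
G - D - F - B - H: 3 + 2 + 7 + 13 = 25
G - C - B - H: 8 + 3 + 13 = 24
Best route has total 20.

20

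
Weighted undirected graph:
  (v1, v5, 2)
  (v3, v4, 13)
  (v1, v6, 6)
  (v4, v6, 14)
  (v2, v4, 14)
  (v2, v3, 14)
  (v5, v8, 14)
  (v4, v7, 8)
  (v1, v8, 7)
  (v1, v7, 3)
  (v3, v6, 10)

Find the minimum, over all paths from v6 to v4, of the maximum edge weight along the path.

Candidate routes:
v6 → v1 → v7 → v4: max(6, 3, 8) = 8
v6 → v3 → v4: max(10, 13) = 13
v6 → v3 → v2 → v4: max(10, 14, 14) = 14
v6 → v4: max(14) = 14
Smallest bottleneck: 8.

8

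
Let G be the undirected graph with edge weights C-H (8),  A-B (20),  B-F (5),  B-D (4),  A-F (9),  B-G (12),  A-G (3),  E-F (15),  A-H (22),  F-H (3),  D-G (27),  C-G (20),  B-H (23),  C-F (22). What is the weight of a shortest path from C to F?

11

A few of the C→F routes:
C - G - B - F: 20 + 12 + 5 = 37
C - H - A - F: 8 + 22 + 9 = 39
C - F: 22
C - G - A - F: 20 + 3 + 9 = 32
C - H - F: 8 + 3 = 11
C - H - B - F: 8 + 23 + 5 = 36
The minimum is 11.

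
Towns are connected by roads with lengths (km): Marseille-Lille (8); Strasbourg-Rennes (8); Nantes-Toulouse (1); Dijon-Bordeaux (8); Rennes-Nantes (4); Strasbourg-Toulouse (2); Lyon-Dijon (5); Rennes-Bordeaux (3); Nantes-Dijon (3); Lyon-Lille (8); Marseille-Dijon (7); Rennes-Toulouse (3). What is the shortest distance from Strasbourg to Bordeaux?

Checking several routes:
Strasbourg → Toulouse → Nantes → Dijon → Bordeaux: 2 + 1 + 3 + 8 = 14
Strasbourg → Toulouse → Nantes → Rennes → Bordeaux: 2 + 1 + 4 + 3 = 10
Strasbourg → Toulouse → Rennes → Bordeaux: 2 + 3 + 3 = 8
Strasbourg → Rennes → Bordeaux: 8 + 3 = 11
The minimum is 8 km.

8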